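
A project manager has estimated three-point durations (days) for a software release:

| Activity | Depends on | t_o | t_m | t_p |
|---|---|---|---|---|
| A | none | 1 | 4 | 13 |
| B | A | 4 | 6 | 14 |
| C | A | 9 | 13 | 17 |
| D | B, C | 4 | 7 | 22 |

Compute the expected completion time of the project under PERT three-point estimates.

27 days

te_A = (1 + 4·4 + 13)/6 = 30/6 = 5
te_B = (4 + 4·6 + 14)/6 = 42/6 = 7
te_C = (9 + 4·13 + 17)/6 = 78/6 = 13
te_D = (4 + 4·7 + 22)/6 = 54/6 = 9

Forward pass:
ES_A = 0; EF_A = 5
ES_B = 5; EF_B = 5+7 = 12
ES_C = 5; EF_C = 5+13 = 18
ES_D = max(EF_B=12, EF_C=18) = 18; EF_D = 18+9 = 27
Expected project duration μ = 27 days. Critical path: A → C → D.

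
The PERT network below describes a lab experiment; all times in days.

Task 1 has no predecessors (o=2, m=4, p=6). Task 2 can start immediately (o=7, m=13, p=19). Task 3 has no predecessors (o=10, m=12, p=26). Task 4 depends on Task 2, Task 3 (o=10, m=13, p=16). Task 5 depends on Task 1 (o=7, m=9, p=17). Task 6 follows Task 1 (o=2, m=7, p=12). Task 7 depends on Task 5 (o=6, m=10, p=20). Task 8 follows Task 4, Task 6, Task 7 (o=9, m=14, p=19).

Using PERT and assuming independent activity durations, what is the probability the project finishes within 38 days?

0.182

te_Task 1 = (2 + 4·4 + 6)/6 = 24/6 = 4; σ²_Task 1 = ((6−2)/6)² = 0.444
te_Task 2 = (7 + 4·13 + 19)/6 = 78/6 = 13; σ²_Task 2 = ((19−7)/6)² = 4.000
te_Task 3 = (10 + 4·12 + 26)/6 = 84/6 = 14; σ²_Task 3 = ((26−10)/6)² = 7.111
te_Task 4 = (10 + 4·13 + 16)/6 = 78/6 = 13; σ²_Task 4 = ((16−10)/6)² = 1.000
te_Task 5 = (7 + 4·9 + 17)/6 = 60/6 = 10; σ²_Task 5 = ((17−7)/6)² = 2.778
te_Task 6 = (2 + 4·7 + 12)/6 = 42/6 = 7; σ²_Task 6 = ((12−2)/6)² = 2.778
te_Task 7 = (6 + 4·10 + 20)/6 = 66/6 = 11; σ²_Task 7 = ((20−6)/6)² = 5.444
te_Task 8 = (9 + 4·14 + 19)/6 = 84/6 = 14; σ²_Task 8 = ((19−9)/6)² = 2.778

Forward pass:
ES_Task 1 = 0; EF_Task 1 = 4
ES_Task 2 = 0; EF_Task 2 = 13
ES_Task 3 = 0; EF_Task 3 = 14
ES_Task 4 = max(EF_Task 2=13, EF_Task 3=14) = 14; EF_Task 4 = 14+13 = 27
ES_Task 5 = 4; EF_Task 5 = 4+10 = 14
ES_Task 6 = 4; EF_Task 6 = 4+7 = 11
ES_Task 7 = 14; EF_Task 7 = 14+11 = 25
ES_Task 8 = max(EF_Task 4=27, EF_Task 6=11, EF_Task 7=25) = 27; EF_Task 8 = 27+14 = 41
Expected project duration μ = 41 days. Critical path: Task 3 → Task 4 → Task 8.

Variance along critical path = 7.111 + 1.000 + 2.778 = 10.889; σ = √10.889 = 3.300 days.
Z = (38 − 41) / 3.300 = -0.909
P(T ≤ 38) = Φ(-0.909) ≈ 0.182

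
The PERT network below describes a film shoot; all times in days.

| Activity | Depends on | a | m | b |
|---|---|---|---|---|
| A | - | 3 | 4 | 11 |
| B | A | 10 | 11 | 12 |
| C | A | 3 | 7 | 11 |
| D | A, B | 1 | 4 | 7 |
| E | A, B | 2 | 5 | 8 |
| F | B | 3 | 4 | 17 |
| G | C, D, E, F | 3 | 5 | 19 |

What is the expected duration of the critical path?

29 days

te_A = (3 + 4·4 + 11)/6 = 30/6 = 5
te_B = (10 + 4·11 + 12)/6 = 66/6 = 11
te_C = (3 + 4·7 + 11)/6 = 42/6 = 7
te_D = (1 + 4·4 + 7)/6 = 24/6 = 4
te_E = (2 + 4·5 + 8)/6 = 30/6 = 5
te_F = (3 + 4·4 + 17)/6 = 36/6 = 6
te_G = (3 + 4·5 + 19)/6 = 42/6 = 7

Forward pass:
ES_A = 0; EF_A = 5
ES_B = 5; EF_B = 5+11 = 16
ES_C = 5; EF_C = 5+7 = 12
ES_D = max(EF_A=5, EF_B=16) = 16; EF_D = 16+4 = 20
ES_E = max(EF_A=5, EF_B=16) = 16; EF_E = 16+5 = 21
ES_F = 16; EF_F = 16+6 = 22
ES_G = max(EF_C=12, EF_D=20, EF_E=21, EF_F=22) = 22; EF_G = 22+7 = 29
Expected project duration μ = 29 days. Critical path: A → B → F → G.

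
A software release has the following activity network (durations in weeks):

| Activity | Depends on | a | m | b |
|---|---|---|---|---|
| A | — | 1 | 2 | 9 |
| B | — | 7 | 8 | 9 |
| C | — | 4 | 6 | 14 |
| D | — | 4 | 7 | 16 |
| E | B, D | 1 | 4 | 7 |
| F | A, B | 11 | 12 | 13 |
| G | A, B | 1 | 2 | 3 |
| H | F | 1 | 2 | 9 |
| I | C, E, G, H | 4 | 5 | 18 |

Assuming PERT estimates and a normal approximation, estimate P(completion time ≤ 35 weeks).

te_A = (1 + 4·2 + 9)/6 = 18/6 = 3; σ²_A = ((9−1)/6)² = 1.778
te_B = (7 + 4·8 + 9)/6 = 48/6 = 8; σ²_B = ((9−7)/6)² = 0.111
te_C = (4 + 4·6 + 14)/6 = 42/6 = 7; σ²_C = ((14−4)/6)² = 2.778
te_D = (4 + 4·7 + 16)/6 = 48/6 = 8; σ²_D = ((16−4)/6)² = 4.000
te_E = (1 + 4·4 + 7)/6 = 24/6 = 4; σ²_E = ((7−1)/6)² = 1.000
te_F = (11 + 4·12 + 13)/6 = 72/6 = 12; σ²_F = ((13−11)/6)² = 0.111
te_G = (1 + 4·2 + 3)/6 = 12/6 = 2; σ²_G = ((3−1)/6)² = 0.111
te_H = (1 + 4·2 + 9)/6 = 18/6 = 3; σ²_H = ((9−1)/6)² = 1.778
te_I = (4 + 4·5 + 18)/6 = 42/6 = 7; σ²_I = ((18−4)/6)² = 5.444

Forward pass:
ES_A = 0; EF_A = 3
ES_B = 0; EF_B = 8
ES_C = 0; EF_C = 7
ES_D = 0; EF_D = 8
ES_E = max(EF_B=8, EF_D=8) = 8; EF_E = 8+4 = 12
ES_F = max(EF_A=3, EF_B=8) = 8; EF_F = 8+12 = 20
ES_G = max(EF_A=3, EF_B=8) = 8; EF_G = 8+2 = 10
ES_H = 20; EF_H = 20+3 = 23
ES_I = max(EF_C=7, EF_E=12, EF_G=10, EF_H=23) = 23; EF_I = 23+7 = 30
Expected project duration μ = 30 weeks. Critical path: B → F → H → I.

Variance along critical path = 0.111 + 0.111 + 1.778 + 5.444 = 7.444; σ = √7.444 = 2.728 weeks.
Z = (35 − 30) / 2.728 = 1.833
P(T ≤ 35) = Φ(1.833) ≈ 0.967

0.967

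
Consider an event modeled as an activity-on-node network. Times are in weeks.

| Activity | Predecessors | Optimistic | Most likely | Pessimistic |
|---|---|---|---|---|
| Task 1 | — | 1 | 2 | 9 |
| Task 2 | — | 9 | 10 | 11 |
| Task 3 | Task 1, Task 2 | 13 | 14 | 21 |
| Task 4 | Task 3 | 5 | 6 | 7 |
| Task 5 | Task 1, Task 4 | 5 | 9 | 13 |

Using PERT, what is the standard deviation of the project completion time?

1.94 weeks

te_Task 1 = (1 + 4·2 + 9)/6 = 18/6 = 3; σ²_Task 1 = ((9−1)/6)² = 1.778
te_Task 2 = (9 + 4·10 + 11)/6 = 60/6 = 10; σ²_Task 2 = ((11−9)/6)² = 0.111
te_Task 3 = (13 + 4·14 + 21)/6 = 90/6 = 15; σ²_Task 3 = ((21−13)/6)² = 1.778
te_Task 4 = (5 + 4·6 + 7)/6 = 36/6 = 6; σ²_Task 4 = ((7−5)/6)² = 0.111
te_Task 5 = (5 + 4·9 + 13)/6 = 54/6 = 9; σ²_Task 5 = ((13−5)/6)² = 1.778

Forward pass:
ES_Task 1 = 0; EF_Task 1 = 3
ES_Task 2 = 0; EF_Task 2 = 10
ES_Task 3 = max(EF_Task 1=3, EF_Task 2=10) = 10; EF_Task 3 = 10+15 = 25
ES_Task 4 = 25; EF_Task 4 = 25+6 = 31
ES_Task 5 = max(EF_Task 1=3, EF_Task 4=31) = 31; EF_Task 5 = 31+9 = 40
Expected project duration μ = 40 weeks. Critical path: Task 2 → Task 3 → Task 4 → Task 5.

Variance along critical path = 0.111 + 1.778 + 0.111 + 1.778 = 3.778
σ = √3.778 = 1.944 weeks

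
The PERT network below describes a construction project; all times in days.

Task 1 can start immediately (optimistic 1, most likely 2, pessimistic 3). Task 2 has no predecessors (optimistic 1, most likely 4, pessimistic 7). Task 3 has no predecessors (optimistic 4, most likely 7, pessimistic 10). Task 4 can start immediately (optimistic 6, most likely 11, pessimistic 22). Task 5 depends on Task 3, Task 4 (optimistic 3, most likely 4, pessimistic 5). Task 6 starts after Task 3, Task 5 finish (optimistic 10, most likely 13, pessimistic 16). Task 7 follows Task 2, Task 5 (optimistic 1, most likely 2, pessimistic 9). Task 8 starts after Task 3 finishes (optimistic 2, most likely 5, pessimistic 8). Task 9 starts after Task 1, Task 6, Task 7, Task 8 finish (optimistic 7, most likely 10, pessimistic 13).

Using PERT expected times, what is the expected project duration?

te_Task 1 = (1 + 4·2 + 3)/6 = 12/6 = 2
te_Task 2 = (1 + 4·4 + 7)/6 = 24/6 = 4
te_Task 3 = (4 + 4·7 + 10)/6 = 42/6 = 7
te_Task 4 = (6 + 4·11 + 22)/6 = 72/6 = 12
te_Task 5 = (3 + 4·4 + 5)/6 = 24/6 = 4
te_Task 6 = (10 + 4·13 + 16)/6 = 78/6 = 13
te_Task 7 = (1 + 4·2 + 9)/6 = 18/6 = 3
te_Task 8 = (2 + 4·5 + 8)/6 = 30/6 = 5
te_Task 9 = (7 + 4·10 + 13)/6 = 60/6 = 10

Forward pass:
ES_Task 1 = 0; EF_Task 1 = 2
ES_Task 2 = 0; EF_Task 2 = 4
ES_Task 3 = 0; EF_Task 3 = 7
ES_Task 4 = 0; EF_Task 4 = 12
ES_Task 5 = max(EF_Task 3=7, EF_Task 4=12) = 12; EF_Task 5 = 12+4 = 16
ES_Task 6 = max(EF_Task 3=7, EF_Task 5=16) = 16; EF_Task 6 = 16+13 = 29
ES_Task 7 = max(EF_Task 2=4, EF_Task 5=16) = 16; EF_Task 7 = 16+3 = 19
ES_Task 8 = 7; EF_Task 8 = 7+5 = 12
ES_Task 9 = max(EF_Task 1=2, EF_Task 6=29, EF_Task 7=19, EF_Task 8=12) = 29; EF_Task 9 = 29+10 = 39
Expected project duration μ = 39 days. Critical path: Task 4 → Task 5 → Task 6 → Task 9.

39 days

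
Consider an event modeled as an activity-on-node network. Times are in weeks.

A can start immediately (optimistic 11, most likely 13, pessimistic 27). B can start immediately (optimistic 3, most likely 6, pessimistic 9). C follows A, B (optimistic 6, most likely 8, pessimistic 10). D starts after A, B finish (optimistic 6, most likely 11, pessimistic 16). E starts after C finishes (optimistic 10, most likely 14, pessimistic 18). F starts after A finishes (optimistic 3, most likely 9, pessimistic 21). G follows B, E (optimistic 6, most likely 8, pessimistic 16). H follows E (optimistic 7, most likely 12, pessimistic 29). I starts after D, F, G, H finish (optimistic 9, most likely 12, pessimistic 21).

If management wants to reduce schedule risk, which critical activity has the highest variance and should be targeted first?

te_A = (11 + 4·13 + 27)/6 = 90/6 = 15; σ²_A = ((27−11)/6)² = 7.111
te_B = (3 + 4·6 + 9)/6 = 36/6 = 6; σ²_B = ((9−3)/6)² = 1.000
te_C = (6 + 4·8 + 10)/6 = 48/6 = 8; σ²_C = ((10−6)/6)² = 0.444
te_D = (6 + 4·11 + 16)/6 = 66/6 = 11; σ²_D = ((16−6)/6)² = 2.778
te_E = (10 + 4·14 + 18)/6 = 84/6 = 14; σ²_E = ((18−10)/6)² = 1.778
te_F = (3 + 4·9 + 21)/6 = 60/6 = 10; σ²_F = ((21−3)/6)² = 9.000
te_G = (6 + 4·8 + 16)/6 = 54/6 = 9; σ²_G = ((16−6)/6)² = 2.778
te_H = (7 + 4·12 + 29)/6 = 84/6 = 14; σ²_H = ((29−7)/6)² = 13.444
te_I = (9 + 4·12 + 21)/6 = 78/6 = 13; σ²_I = ((21−9)/6)² = 4.000

Forward pass:
ES_A = 0; EF_A = 15
ES_B = 0; EF_B = 6
ES_C = max(EF_A=15, EF_B=6) = 15; EF_C = 15+8 = 23
ES_D = max(EF_A=15, EF_B=6) = 15; EF_D = 15+11 = 26
ES_E = 23; EF_E = 23+14 = 37
ES_F = 15; EF_F = 15+10 = 25
ES_G = max(EF_B=6, EF_E=37) = 37; EF_G = 37+9 = 46
ES_H = 37; EF_H = 37+14 = 51
ES_I = max(EF_D=26, EF_F=25, EF_G=46, EF_H=51) = 51; EF_I = 51+13 = 64
Expected project duration μ = 64 weeks. Critical path: A → C → E → H → I.

Variances on critical path: σ²_A=7.111, σ²_C=0.444, σ²_E=1.778, σ²_H=13.444, σ²_I=4.000.
Largest is σ²_H = 13.444.

H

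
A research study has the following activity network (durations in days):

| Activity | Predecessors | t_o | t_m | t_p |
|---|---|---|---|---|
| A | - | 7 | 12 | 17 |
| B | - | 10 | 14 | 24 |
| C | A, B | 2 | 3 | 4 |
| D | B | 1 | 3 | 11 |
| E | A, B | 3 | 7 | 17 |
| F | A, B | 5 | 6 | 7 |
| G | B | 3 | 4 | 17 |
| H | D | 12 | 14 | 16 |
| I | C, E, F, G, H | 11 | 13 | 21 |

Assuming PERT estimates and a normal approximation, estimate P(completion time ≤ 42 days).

te_A = (7 + 4·12 + 17)/6 = 72/6 = 12; σ²_A = ((17−7)/6)² = 2.778
te_B = (10 + 4·14 + 24)/6 = 90/6 = 15; σ²_B = ((24−10)/6)² = 5.444
te_C = (2 + 4·3 + 4)/6 = 18/6 = 3; σ²_C = ((4−2)/6)² = 0.111
te_D = (1 + 4·3 + 11)/6 = 24/6 = 4; σ²_D = ((11−1)/6)² = 2.778
te_E = (3 + 4·7 + 17)/6 = 48/6 = 8; σ²_E = ((17−3)/6)² = 5.444
te_F = (5 + 4·6 + 7)/6 = 36/6 = 6; σ²_F = ((7−5)/6)² = 0.111
te_G = (3 + 4·4 + 17)/6 = 36/6 = 6; σ²_G = ((17−3)/6)² = 5.444
te_H = (12 + 4·14 + 16)/6 = 84/6 = 14; σ²_H = ((16−12)/6)² = 0.444
te_I = (11 + 4·13 + 21)/6 = 84/6 = 14; σ²_I = ((21−11)/6)² = 2.778

Forward pass:
ES_A = 0; EF_A = 12
ES_B = 0; EF_B = 15
ES_C = max(EF_A=12, EF_B=15) = 15; EF_C = 15+3 = 18
ES_D = 15; EF_D = 15+4 = 19
ES_E = max(EF_A=12, EF_B=15) = 15; EF_E = 15+8 = 23
ES_F = max(EF_A=12, EF_B=15) = 15; EF_F = 15+6 = 21
ES_G = 15; EF_G = 15+6 = 21
ES_H = 19; EF_H = 19+14 = 33
ES_I = max(EF_C=18, EF_E=23, EF_F=21, EF_G=21, EF_H=33) = 33; EF_I = 33+14 = 47
Expected project duration μ = 47 days. Critical path: B → D → H → I.

Variance along critical path = 5.444 + 2.778 + 0.444 + 2.778 = 11.444; σ = √11.444 = 3.383 days.
Z = (42 − 47) / 3.383 = -1.478
P(T ≤ 42) = Φ(-1.478) ≈ 0.070

0.070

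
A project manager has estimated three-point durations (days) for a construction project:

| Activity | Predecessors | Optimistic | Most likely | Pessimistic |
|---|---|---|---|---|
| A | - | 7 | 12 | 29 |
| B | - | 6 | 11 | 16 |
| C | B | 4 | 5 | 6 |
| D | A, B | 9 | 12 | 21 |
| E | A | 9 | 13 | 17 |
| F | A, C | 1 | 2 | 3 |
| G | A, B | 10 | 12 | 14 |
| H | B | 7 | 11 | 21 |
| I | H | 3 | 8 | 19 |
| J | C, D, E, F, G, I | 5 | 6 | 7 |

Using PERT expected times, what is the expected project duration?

te_A = (7 + 4·12 + 29)/6 = 84/6 = 14
te_B = (6 + 4·11 + 16)/6 = 66/6 = 11
te_C = (4 + 4·5 + 6)/6 = 30/6 = 5
te_D = (9 + 4·12 + 21)/6 = 78/6 = 13
te_E = (9 + 4·13 + 17)/6 = 78/6 = 13
te_F = (1 + 4·2 + 3)/6 = 12/6 = 2
te_G = (10 + 4·12 + 14)/6 = 72/6 = 12
te_H = (7 + 4·11 + 21)/6 = 72/6 = 12
te_I = (3 + 4·8 + 19)/6 = 54/6 = 9
te_J = (5 + 4·6 + 7)/6 = 36/6 = 6

Forward pass:
ES_A = 0; EF_A = 14
ES_B = 0; EF_B = 11
ES_C = 11; EF_C = 11+5 = 16
ES_D = max(EF_A=14, EF_B=11) = 14; EF_D = 14+13 = 27
ES_E = 14; EF_E = 14+13 = 27
ES_F = max(EF_A=14, EF_C=16) = 16; EF_F = 16+2 = 18
ES_G = max(EF_A=14, EF_B=11) = 14; EF_G = 14+12 = 26
ES_H = 11; EF_H = 11+12 = 23
ES_I = 23; EF_I = 23+9 = 32
ES_J = max(EF_C=16, EF_D=27, EF_E=27, EF_F=18, EF_G=26, EF_I=32) = 32; EF_J = 32+6 = 38
Expected project duration μ = 38 days. Critical path: B → H → I → J.

38 days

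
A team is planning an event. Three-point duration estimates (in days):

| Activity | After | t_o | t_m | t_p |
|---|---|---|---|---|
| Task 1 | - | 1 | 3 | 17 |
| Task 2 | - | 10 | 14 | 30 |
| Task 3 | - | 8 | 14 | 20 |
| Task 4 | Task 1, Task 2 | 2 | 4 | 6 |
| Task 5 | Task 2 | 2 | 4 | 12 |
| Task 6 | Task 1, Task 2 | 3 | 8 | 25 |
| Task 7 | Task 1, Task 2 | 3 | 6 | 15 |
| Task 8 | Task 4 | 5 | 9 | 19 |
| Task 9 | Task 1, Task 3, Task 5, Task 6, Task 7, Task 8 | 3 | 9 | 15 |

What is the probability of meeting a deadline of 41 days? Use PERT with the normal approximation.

te_Task 1 = (1 + 4·3 + 17)/6 = 30/6 = 5; σ²_Task 1 = ((17−1)/6)² = 7.111
te_Task 2 = (10 + 4·14 + 30)/6 = 96/6 = 16; σ²_Task 2 = ((30−10)/6)² = 11.111
te_Task 3 = (8 + 4·14 + 20)/6 = 84/6 = 14; σ²_Task 3 = ((20−8)/6)² = 4.000
te_Task 4 = (2 + 4·4 + 6)/6 = 24/6 = 4; σ²_Task 4 = ((6−2)/6)² = 0.444
te_Task 5 = (2 + 4·4 + 12)/6 = 30/6 = 5; σ²_Task 5 = ((12−2)/6)² = 2.778
te_Task 6 = (3 + 4·8 + 25)/6 = 60/6 = 10; σ²_Task 6 = ((25−3)/6)² = 13.444
te_Task 7 = (3 + 4·6 + 15)/6 = 42/6 = 7; σ²_Task 7 = ((15−3)/6)² = 4.000
te_Task 8 = (5 + 4·9 + 19)/6 = 60/6 = 10; σ²_Task 8 = ((19−5)/6)² = 5.444
te_Task 9 = (3 + 4·9 + 15)/6 = 54/6 = 9; σ²_Task 9 = ((15−3)/6)² = 4.000

Forward pass:
ES_Task 1 = 0; EF_Task 1 = 5
ES_Task 2 = 0; EF_Task 2 = 16
ES_Task 3 = 0; EF_Task 3 = 14
ES_Task 4 = max(EF_Task 1=5, EF_Task 2=16) = 16; EF_Task 4 = 16+4 = 20
ES_Task 5 = 16; EF_Task 5 = 16+5 = 21
ES_Task 6 = max(EF_Task 1=5, EF_Task 2=16) = 16; EF_Task 6 = 16+10 = 26
ES_Task 7 = max(EF_Task 1=5, EF_Task 2=16) = 16; EF_Task 7 = 16+7 = 23
ES_Task 8 = 20; EF_Task 8 = 20+10 = 30
ES_Task 9 = max(EF_Task 1=5, EF_Task 3=14, EF_Task 5=21, EF_Task 6=26, EF_Task 7=23, EF_Task 8=30) = 30; EF_Task 9 = 30+9 = 39
Expected project duration μ = 39 days. Critical path: Task 2 → Task 4 → Task 8 → Task 9.

Variance along critical path = 11.111 + 0.444 + 5.444 + 4.000 = 21.000; σ = √21.000 = 4.583 days.
Z = (41 − 39) / 4.583 = 0.436
P(T ≤ 41) = Φ(0.436) ≈ 0.669

0.669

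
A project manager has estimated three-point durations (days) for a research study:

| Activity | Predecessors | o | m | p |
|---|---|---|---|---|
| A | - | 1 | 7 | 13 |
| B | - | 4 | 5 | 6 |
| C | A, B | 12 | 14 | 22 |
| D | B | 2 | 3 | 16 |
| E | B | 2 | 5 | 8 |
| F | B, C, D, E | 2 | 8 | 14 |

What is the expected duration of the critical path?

30 days

te_A = (1 + 4·7 + 13)/6 = 42/6 = 7
te_B = (4 + 4·5 + 6)/6 = 30/6 = 5
te_C = (12 + 4·14 + 22)/6 = 90/6 = 15
te_D = (2 + 4·3 + 16)/6 = 30/6 = 5
te_E = (2 + 4·5 + 8)/6 = 30/6 = 5
te_F = (2 + 4·8 + 14)/6 = 48/6 = 8

Forward pass:
ES_A = 0; EF_A = 7
ES_B = 0; EF_B = 5
ES_C = max(EF_A=7, EF_B=5) = 7; EF_C = 7+15 = 22
ES_D = 5; EF_D = 5+5 = 10
ES_E = 5; EF_E = 5+5 = 10
ES_F = max(EF_B=5, EF_C=22, EF_D=10, EF_E=10) = 22; EF_F = 22+8 = 30
Expected project duration μ = 30 days. Critical path: A → C → F.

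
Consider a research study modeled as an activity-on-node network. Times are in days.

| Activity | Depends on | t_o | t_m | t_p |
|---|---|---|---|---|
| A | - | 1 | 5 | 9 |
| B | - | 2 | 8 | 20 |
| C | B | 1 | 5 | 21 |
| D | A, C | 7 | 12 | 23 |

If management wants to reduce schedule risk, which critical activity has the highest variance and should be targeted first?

C

te_A = (1 + 4·5 + 9)/6 = 30/6 = 5; σ²_A = ((9−1)/6)² = 1.778
te_B = (2 + 4·8 + 20)/6 = 54/6 = 9; σ²_B = ((20−2)/6)² = 9.000
te_C = (1 + 4·5 + 21)/6 = 42/6 = 7; σ²_C = ((21−1)/6)² = 11.111
te_D = (7 + 4·12 + 23)/6 = 78/6 = 13; σ²_D = ((23−7)/6)² = 7.111

Forward pass:
ES_A = 0; EF_A = 5
ES_B = 0; EF_B = 9
ES_C = 9; EF_C = 9+7 = 16
ES_D = max(EF_A=5, EF_C=16) = 16; EF_D = 16+13 = 29
Expected project duration μ = 29 days. Critical path: B → C → D.

Variances on critical path: σ²_B=9.000, σ²_C=11.111, σ²_D=7.111.
Largest is σ²_C = 11.111.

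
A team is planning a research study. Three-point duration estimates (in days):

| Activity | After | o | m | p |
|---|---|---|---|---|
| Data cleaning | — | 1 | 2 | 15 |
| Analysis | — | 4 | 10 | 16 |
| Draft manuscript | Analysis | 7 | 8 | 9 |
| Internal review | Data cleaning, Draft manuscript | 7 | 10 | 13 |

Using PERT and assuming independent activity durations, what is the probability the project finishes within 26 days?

0.188

te_Data cleaning = (1 + 4·2 + 15)/6 = 24/6 = 4; σ²_Data cleaning = ((15−1)/6)² = 5.444
te_Analysis = (4 + 4·10 + 16)/6 = 60/6 = 10; σ²_Analysis = ((16−4)/6)² = 4.000
te_Draft manuscript = (7 + 4·8 + 9)/6 = 48/6 = 8; σ²_Draft manuscript = ((9−7)/6)² = 0.111
te_Internal review = (7 + 4·10 + 13)/6 = 60/6 = 10; σ²_Internal review = ((13−7)/6)² = 1.000

Forward pass:
ES_Data cleaning = 0; EF_Data cleaning = 4
ES_Analysis = 0; EF_Analysis = 10
ES_Draft manuscript = 10; EF_Draft manuscript = 10+8 = 18
ES_Internal review = max(EF_Data cleaning=4, EF_Draft manuscript=18) = 18; EF_Internal review = 18+10 = 28
Expected project duration μ = 28 days. Critical path: Analysis → Draft manuscript → Internal review.

Variance along critical path = 4.000 + 0.111 + 1.000 = 5.111; σ = √5.111 = 2.261 days.
Z = (26 − 28) / 2.261 = -0.885
P(T ≤ 26) = Φ(-0.885) ≈ 0.188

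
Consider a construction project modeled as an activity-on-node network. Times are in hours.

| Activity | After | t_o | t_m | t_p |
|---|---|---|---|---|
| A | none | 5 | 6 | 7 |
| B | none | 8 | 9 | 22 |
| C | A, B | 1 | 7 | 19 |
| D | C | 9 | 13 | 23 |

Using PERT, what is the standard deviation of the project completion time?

te_A = (5 + 4·6 + 7)/6 = 36/6 = 6; σ²_A = ((7−5)/6)² = 0.111
te_B = (8 + 4·9 + 22)/6 = 66/6 = 11; σ²_B = ((22−8)/6)² = 5.444
te_C = (1 + 4·7 + 19)/6 = 48/6 = 8; σ²_C = ((19−1)/6)² = 9.000
te_D = (9 + 4·13 + 23)/6 = 84/6 = 14; σ²_D = ((23−9)/6)² = 5.444

Forward pass:
ES_A = 0; EF_A = 6
ES_B = 0; EF_B = 11
ES_C = max(EF_A=6, EF_B=11) = 11; EF_C = 11+8 = 19
ES_D = 19; EF_D = 19+14 = 33
Expected project duration μ = 33 hours. Critical path: B → C → D.

Variance along critical path = 5.444 + 9.000 + 5.444 = 19.889
σ = √19.889 = 4.460 hours

4.46 hours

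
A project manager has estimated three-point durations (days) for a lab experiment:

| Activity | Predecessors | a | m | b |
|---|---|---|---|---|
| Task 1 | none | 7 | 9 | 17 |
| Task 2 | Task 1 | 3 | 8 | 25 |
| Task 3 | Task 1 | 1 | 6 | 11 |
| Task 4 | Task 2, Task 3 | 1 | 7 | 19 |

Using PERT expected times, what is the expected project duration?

28 days

te_Task 1 = (7 + 4·9 + 17)/6 = 60/6 = 10
te_Task 2 = (3 + 4·8 + 25)/6 = 60/6 = 10
te_Task 3 = (1 + 4·6 + 11)/6 = 36/6 = 6
te_Task 4 = (1 + 4·7 + 19)/6 = 48/6 = 8

Forward pass:
ES_Task 1 = 0; EF_Task 1 = 10
ES_Task 2 = 10; EF_Task 2 = 10+10 = 20
ES_Task 3 = 10; EF_Task 3 = 10+6 = 16
ES_Task 4 = max(EF_Task 2=20, EF_Task 3=16) = 20; EF_Task 4 = 20+8 = 28
Expected project duration μ = 28 days. Critical path: Task 1 → Task 2 → Task 4.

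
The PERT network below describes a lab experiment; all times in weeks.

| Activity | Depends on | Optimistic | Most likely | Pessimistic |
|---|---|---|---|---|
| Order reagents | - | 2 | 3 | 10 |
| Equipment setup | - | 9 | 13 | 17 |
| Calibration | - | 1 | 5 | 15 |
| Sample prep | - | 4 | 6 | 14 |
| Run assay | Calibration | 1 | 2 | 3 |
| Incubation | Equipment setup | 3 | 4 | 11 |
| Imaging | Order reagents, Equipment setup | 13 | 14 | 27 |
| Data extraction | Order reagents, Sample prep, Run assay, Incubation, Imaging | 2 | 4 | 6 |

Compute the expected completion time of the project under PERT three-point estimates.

te_Order reagents = (2 + 4·3 + 10)/6 = 24/6 = 4
te_Equipment setup = (9 + 4·13 + 17)/6 = 78/6 = 13
te_Calibration = (1 + 4·5 + 15)/6 = 36/6 = 6
te_Sample prep = (4 + 4·6 + 14)/6 = 42/6 = 7
te_Run assay = (1 + 4·2 + 3)/6 = 12/6 = 2
te_Incubation = (3 + 4·4 + 11)/6 = 30/6 = 5
te_Imaging = (13 + 4·14 + 27)/6 = 96/6 = 16
te_Data extraction = (2 + 4·4 + 6)/6 = 24/6 = 4

Forward pass:
ES_Order reagents = 0; EF_Order reagents = 4
ES_Equipment setup = 0; EF_Equipment setup = 13
ES_Calibration = 0; EF_Calibration = 6
ES_Sample prep = 0; EF_Sample prep = 7
ES_Run assay = 6; EF_Run assay = 6+2 = 8
ES_Incubation = 13; EF_Incubation = 13+5 = 18
ES_Imaging = max(EF_Order reagents=4, EF_Equipment setup=13) = 13; EF_Imaging = 13+16 = 29
ES_Data extraction = max(EF_Order reagents=4, EF_Sample prep=7, EF_Run assay=8, EF_Incubation=18, EF_Imaging=29) = 29; EF_Data extraction = 29+4 = 33
Expected project duration μ = 33 weeks. Critical path: Equipment setup → Imaging → Data extraction.

33 weeks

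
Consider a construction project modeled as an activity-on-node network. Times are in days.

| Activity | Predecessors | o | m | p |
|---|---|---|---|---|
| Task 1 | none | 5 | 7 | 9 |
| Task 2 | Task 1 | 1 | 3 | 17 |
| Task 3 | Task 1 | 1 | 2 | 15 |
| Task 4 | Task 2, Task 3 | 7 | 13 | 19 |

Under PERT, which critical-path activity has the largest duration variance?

te_Task 1 = (5 + 4·7 + 9)/6 = 42/6 = 7; σ²_Task 1 = ((9−5)/6)² = 0.444
te_Task 2 = (1 + 4·3 + 17)/6 = 30/6 = 5; σ²_Task 2 = ((17−1)/6)² = 7.111
te_Task 3 = (1 + 4·2 + 15)/6 = 24/6 = 4; σ²_Task 3 = ((15−1)/6)² = 5.444
te_Task 4 = (7 + 4·13 + 19)/6 = 78/6 = 13; σ²_Task 4 = ((19−7)/6)² = 4.000

Forward pass:
ES_Task 1 = 0; EF_Task 1 = 7
ES_Task 2 = 7; EF_Task 2 = 7+5 = 12
ES_Task 3 = 7; EF_Task 3 = 7+4 = 11
ES_Task 4 = max(EF_Task 2=12, EF_Task 3=11) = 12; EF_Task 4 = 12+13 = 25
Expected project duration μ = 25 days. Critical path: Task 1 → Task 2 → Task 4.

Variances on critical path: σ²_Task 1=0.444, σ²_Task 2=7.111, σ²_Task 4=4.000.
Largest is σ²_Task 2 = 7.111.

Task 2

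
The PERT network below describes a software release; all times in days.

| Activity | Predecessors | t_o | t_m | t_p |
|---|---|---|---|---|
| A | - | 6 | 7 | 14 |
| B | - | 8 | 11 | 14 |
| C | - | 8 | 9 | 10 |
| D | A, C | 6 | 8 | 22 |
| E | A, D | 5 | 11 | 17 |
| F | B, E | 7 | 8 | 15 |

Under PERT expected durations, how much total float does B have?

19 days

te_A = (6 + 4·7 + 14)/6 = 48/6 = 8
te_B = (8 + 4·11 + 14)/6 = 66/6 = 11
te_C = (8 + 4·9 + 10)/6 = 54/6 = 9
te_D = (6 + 4·8 + 22)/6 = 60/6 = 10
te_E = (5 + 4·11 + 17)/6 = 66/6 = 11
te_F = (7 + 4·8 + 15)/6 = 54/6 = 9

Forward pass:
ES_A = 0; EF_A = 8
ES_B = 0; EF_B = 11
ES_C = 0; EF_C = 9
ES_D = max(EF_A=8, EF_C=9) = 9; EF_D = 9+10 = 19
ES_E = max(EF_A=8, EF_D=19) = 19; EF_E = 19+11 = 30
ES_F = max(EF_B=11, EF_E=30) = 30; EF_F = 30+9 = 39
Expected project duration μ = 39 days. Critical path: C → D → E → F.

Backward pass:
LF_F = 39; LS_F = 39−9 = 30
LF_E = LS_F = 30; LS_E = 30−11 = 19
LF_D = LS_E = 19; LS_D = 19−10 = 9
LF_C = LS_D = 9; LS_C = 9−9 = 0
LF_B = LS_F = 30; LS_B = 30−11 = 19
LF_A = min(LS_D=9, LS_E=19) = 9; LS_A = 9−8 = 1
Slack_B = LS_B − ES_B = 19 − 0 = 19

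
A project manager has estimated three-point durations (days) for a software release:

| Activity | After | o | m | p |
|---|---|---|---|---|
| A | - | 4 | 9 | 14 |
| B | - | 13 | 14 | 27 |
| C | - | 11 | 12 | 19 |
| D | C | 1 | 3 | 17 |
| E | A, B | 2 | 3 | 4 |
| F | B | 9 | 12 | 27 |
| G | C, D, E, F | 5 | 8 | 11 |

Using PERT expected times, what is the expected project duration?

38 days

te_A = (4 + 4·9 + 14)/6 = 54/6 = 9
te_B = (13 + 4·14 + 27)/6 = 96/6 = 16
te_C = (11 + 4·12 + 19)/6 = 78/6 = 13
te_D = (1 + 4·3 + 17)/6 = 30/6 = 5
te_E = (2 + 4·3 + 4)/6 = 18/6 = 3
te_F = (9 + 4·12 + 27)/6 = 84/6 = 14
te_G = (5 + 4·8 + 11)/6 = 48/6 = 8

Forward pass:
ES_A = 0; EF_A = 9
ES_B = 0; EF_B = 16
ES_C = 0; EF_C = 13
ES_D = 13; EF_D = 13+5 = 18
ES_E = max(EF_A=9, EF_B=16) = 16; EF_E = 16+3 = 19
ES_F = 16; EF_F = 16+14 = 30
ES_G = max(EF_C=13, EF_D=18, EF_E=19, EF_F=30) = 30; EF_G = 30+8 = 38
Expected project duration μ = 38 days. Critical path: B → F → G.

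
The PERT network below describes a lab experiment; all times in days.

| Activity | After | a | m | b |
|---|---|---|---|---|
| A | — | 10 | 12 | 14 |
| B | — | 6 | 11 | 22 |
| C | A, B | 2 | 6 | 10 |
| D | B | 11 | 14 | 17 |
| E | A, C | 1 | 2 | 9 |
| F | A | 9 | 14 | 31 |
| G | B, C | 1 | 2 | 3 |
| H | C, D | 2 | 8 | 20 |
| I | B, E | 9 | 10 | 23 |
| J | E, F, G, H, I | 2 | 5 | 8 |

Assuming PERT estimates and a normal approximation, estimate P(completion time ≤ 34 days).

te_A = (10 + 4·12 + 14)/6 = 72/6 = 12; σ²_A = ((14−10)/6)² = 0.444
te_B = (6 + 4·11 + 22)/6 = 72/6 = 12; σ²_B = ((22−6)/6)² = 7.111
te_C = (2 + 4·6 + 10)/6 = 36/6 = 6; σ²_C = ((10−2)/6)² = 1.778
te_D = (11 + 4·14 + 17)/6 = 84/6 = 14; σ²_D = ((17−11)/6)² = 1.000
te_E = (1 + 4·2 + 9)/6 = 18/6 = 3; σ²_E = ((9−1)/6)² = 1.778
te_F = (9 + 4·14 + 31)/6 = 96/6 = 16; σ²_F = ((31−9)/6)² = 13.444
te_G = (1 + 4·2 + 3)/6 = 12/6 = 2; σ²_G = ((3−1)/6)² = 0.111
te_H = (2 + 4·8 + 20)/6 = 54/6 = 9; σ²_H = ((20−2)/6)² = 9.000
te_I = (9 + 4·10 + 23)/6 = 72/6 = 12; σ²_I = ((23−9)/6)² = 5.444
te_J = (2 + 4·5 + 8)/6 = 30/6 = 5; σ²_J = ((8−2)/6)² = 1.000

Forward pass:
ES_A = 0; EF_A = 12
ES_B = 0; EF_B = 12
ES_C = max(EF_A=12, EF_B=12) = 12; EF_C = 12+6 = 18
ES_D = 12; EF_D = 12+14 = 26
ES_E = max(EF_A=12, EF_C=18) = 18; EF_E = 18+3 = 21
ES_F = 12; EF_F = 12+16 = 28
ES_G = max(EF_B=12, EF_C=18) = 18; EF_G = 18+2 = 20
ES_H = max(EF_C=18, EF_D=26) = 26; EF_H = 26+9 = 35
ES_I = max(EF_B=12, EF_E=21) = 21; EF_I = 21+12 = 33
ES_J = max(EF_E=21, EF_F=28, EF_G=20, EF_H=35, EF_I=33) = 35; EF_J = 35+5 = 40
Expected project duration μ = 40 days. Critical path: B → D → H → J.

Variance along critical path = 7.111 + 1.000 + 9.000 + 1.000 = 18.111; σ = √18.111 = 4.256 days.
Z = (34 − 40) / 4.256 = -1.410
P(T ≤ 34) = Φ(-1.410) ≈ 0.079

0.079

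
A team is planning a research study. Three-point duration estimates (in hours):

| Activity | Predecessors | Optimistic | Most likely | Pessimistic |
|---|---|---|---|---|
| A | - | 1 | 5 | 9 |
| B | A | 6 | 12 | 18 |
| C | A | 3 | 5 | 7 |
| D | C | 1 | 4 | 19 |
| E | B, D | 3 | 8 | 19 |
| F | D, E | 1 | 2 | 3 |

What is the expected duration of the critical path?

te_A = (1 + 4·5 + 9)/6 = 30/6 = 5
te_B = (6 + 4·12 + 18)/6 = 72/6 = 12
te_C = (3 + 4·5 + 7)/6 = 30/6 = 5
te_D = (1 + 4·4 + 19)/6 = 36/6 = 6
te_E = (3 + 4·8 + 19)/6 = 54/6 = 9
te_F = (1 + 4·2 + 3)/6 = 12/6 = 2

Forward pass:
ES_A = 0; EF_A = 5
ES_B = 5; EF_B = 5+12 = 17
ES_C = 5; EF_C = 5+5 = 10
ES_D = 10; EF_D = 10+6 = 16
ES_E = max(EF_B=17, EF_D=16) = 17; EF_E = 17+9 = 26
ES_F = max(EF_D=16, EF_E=26) = 26; EF_F = 26+2 = 28
Expected project duration μ = 28 hours. Critical path: A → B → E → F.

28 hours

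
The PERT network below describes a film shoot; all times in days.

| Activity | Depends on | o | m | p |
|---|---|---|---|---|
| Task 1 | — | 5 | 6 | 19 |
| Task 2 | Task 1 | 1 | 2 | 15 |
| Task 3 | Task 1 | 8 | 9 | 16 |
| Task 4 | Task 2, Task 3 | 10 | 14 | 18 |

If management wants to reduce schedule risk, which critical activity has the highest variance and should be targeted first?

te_Task 1 = (5 + 4·6 + 19)/6 = 48/6 = 8; σ²_Task 1 = ((19−5)/6)² = 5.444
te_Task 2 = (1 + 4·2 + 15)/6 = 24/6 = 4; σ²_Task 2 = ((15−1)/6)² = 5.444
te_Task 3 = (8 + 4·9 + 16)/6 = 60/6 = 10; σ²_Task 3 = ((16−8)/6)² = 1.778
te_Task 4 = (10 + 4·14 + 18)/6 = 84/6 = 14; σ²_Task 4 = ((18−10)/6)² = 1.778

Forward pass:
ES_Task 1 = 0; EF_Task 1 = 8
ES_Task 2 = 8; EF_Task 2 = 8+4 = 12
ES_Task 3 = 8; EF_Task 3 = 8+10 = 18
ES_Task 4 = max(EF_Task 2=12, EF_Task 3=18) = 18; EF_Task 4 = 18+14 = 32
Expected project duration μ = 32 days. Critical path: Task 1 → Task 3 → Task 4.

Variances on critical path: σ²_Task 1=5.444, σ²_Task 3=1.778, σ²_Task 4=1.778.
Largest is σ²_Task 1 = 5.444.

Task 1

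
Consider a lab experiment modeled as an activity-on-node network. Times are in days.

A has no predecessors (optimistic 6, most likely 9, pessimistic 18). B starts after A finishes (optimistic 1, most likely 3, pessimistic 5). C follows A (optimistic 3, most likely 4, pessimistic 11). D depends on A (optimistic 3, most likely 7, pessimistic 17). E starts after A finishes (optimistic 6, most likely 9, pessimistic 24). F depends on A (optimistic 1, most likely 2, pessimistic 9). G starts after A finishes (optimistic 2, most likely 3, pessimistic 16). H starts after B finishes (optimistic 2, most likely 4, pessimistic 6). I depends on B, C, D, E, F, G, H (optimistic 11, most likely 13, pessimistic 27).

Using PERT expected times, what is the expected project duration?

te_A = (6 + 4·9 + 18)/6 = 60/6 = 10
te_B = (1 + 4·3 + 5)/6 = 18/6 = 3
te_C = (3 + 4·4 + 11)/6 = 30/6 = 5
te_D = (3 + 4·7 + 17)/6 = 48/6 = 8
te_E = (6 + 4·9 + 24)/6 = 66/6 = 11
te_F = (1 + 4·2 + 9)/6 = 18/6 = 3
te_G = (2 + 4·3 + 16)/6 = 30/6 = 5
te_H = (2 + 4·4 + 6)/6 = 24/6 = 4
te_I = (11 + 4·13 + 27)/6 = 90/6 = 15

Forward pass:
ES_A = 0; EF_A = 10
ES_B = 10; EF_B = 10+3 = 13
ES_C = 10; EF_C = 10+5 = 15
ES_D = 10; EF_D = 10+8 = 18
ES_E = 10; EF_E = 10+11 = 21
ES_F = 10; EF_F = 10+3 = 13
ES_G = 10; EF_G = 10+5 = 15
ES_H = 13; EF_H = 13+4 = 17
ES_I = max(EF_B=13, EF_C=15, EF_D=18, EF_E=21, EF_F=13, EF_G=15, EF_H=17) = 21; EF_I = 21+15 = 36
Expected project duration μ = 36 days. Critical path: A → E → I.

36 days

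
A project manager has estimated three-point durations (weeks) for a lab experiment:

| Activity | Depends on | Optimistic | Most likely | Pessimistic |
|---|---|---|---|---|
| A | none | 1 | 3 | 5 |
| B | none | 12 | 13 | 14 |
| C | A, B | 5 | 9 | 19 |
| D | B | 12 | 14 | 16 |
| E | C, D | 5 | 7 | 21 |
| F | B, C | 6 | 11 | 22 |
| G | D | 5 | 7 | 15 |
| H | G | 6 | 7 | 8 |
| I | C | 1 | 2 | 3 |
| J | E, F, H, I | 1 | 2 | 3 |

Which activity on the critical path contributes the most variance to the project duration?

G

te_A = (1 + 4·3 + 5)/6 = 18/6 = 3; σ²_A = ((5−1)/6)² = 0.444
te_B = (12 + 4·13 + 14)/6 = 78/6 = 13; σ²_B = ((14−12)/6)² = 0.111
te_C = (5 + 4·9 + 19)/6 = 60/6 = 10; σ²_C = ((19−5)/6)² = 5.444
te_D = (12 + 4·14 + 16)/6 = 84/6 = 14; σ²_D = ((16−12)/6)² = 0.444
te_E = (5 + 4·7 + 21)/6 = 54/6 = 9; σ²_E = ((21−5)/6)² = 7.111
te_F = (6 + 4·11 + 22)/6 = 72/6 = 12; σ²_F = ((22−6)/6)² = 7.111
te_G = (5 + 4·7 + 15)/6 = 48/6 = 8; σ²_G = ((15−5)/6)² = 2.778
te_H = (6 + 4·7 + 8)/6 = 42/6 = 7; σ²_H = ((8−6)/6)² = 0.111
te_I = (1 + 4·2 + 3)/6 = 12/6 = 2; σ²_I = ((3−1)/6)² = 0.111
te_J = (1 + 4·2 + 3)/6 = 12/6 = 2; σ²_J = ((3−1)/6)² = 0.111

Forward pass:
ES_A = 0; EF_A = 3
ES_B = 0; EF_B = 13
ES_C = max(EF_A=3, EF_B=13) = 13; EF_C = 13+10 = 23
ES_D = 13; EF_D = 13+14 = 27
ES_E = max(EF_C=23, EF_D=27) = 27; EF_E = 27+9 = 36
ES_F = max(EF_B=13, EF_C=23) = 23; EF_F = 23+12 = 35
ES_G = 27; EF_G = 27+8 = 35
ES_H = 35; EF_H = 35+7 = 42
ES_I = 23; EF_I = 23+2 = 25
ES_J = max(EF_E=36, EF_F=35, EF_H=42, EF_I=25) = 42; EF_J = 42+2 = 44
Expected project duration μ = 44 weeks. Critical path: B → D → G → H → J.

Variances on critical path: σ²_B=0.111, σ²_D=0.444, σ²_G=2.778, σ²_H=0.111, σ²_J=0.111.
Largest is σ²_G = 2.778.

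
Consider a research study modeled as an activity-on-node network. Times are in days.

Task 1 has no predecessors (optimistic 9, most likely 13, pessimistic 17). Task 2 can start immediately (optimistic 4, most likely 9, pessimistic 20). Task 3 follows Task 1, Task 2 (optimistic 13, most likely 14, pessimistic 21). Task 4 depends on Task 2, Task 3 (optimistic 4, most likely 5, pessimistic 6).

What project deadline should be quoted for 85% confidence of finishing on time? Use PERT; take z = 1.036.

te_Task 1 = (9 + 4·13 + 17)/6 = 78/6 = 13; σ²_Task 1 = ((17−9)/6)² = 1.778
te_Task 2 = (4 + 4·9 + 20)/6 = 60/6 = 10; σ²_Task 2 = ((20−4)/6)² = 7.111
te_Task 3 = (13 + 4·14 + 21)/6 = 90/6 = 15; σ²_Task 3 = ((21−13)/6)² = 1.778
te_Task 4 = (4 + 4·5 + 6)/6 = 30/6 = 5; σ²_Task 4 = ((6−4)/6)² = 0.111

Forward pass:
ES_Task 1 = 0; EF_Task 1 = 13
ES_Task 2 = 0; EF_Task 2 = 10
ES_Task 3 = max(EF_Task 1=13, EF_Task 2=10) = 13; EF_Task 3 = 13+15 = 28
ES_Task 4 = max(EF_Task 2=10, EF_Task 3=28) = 28; EF_Task 4 = 28+5 = 33
Expected project duration μ = 33 days. Critical path: Task 1 → Task 3 → Task 4.

Variance along critical path = 1.778 + 1.778 + 0.111 = 3.667; σ = 1.915 days.
D = μ + z·σ = 33 + 1.036·1.915 = 35.0 days

35.0 days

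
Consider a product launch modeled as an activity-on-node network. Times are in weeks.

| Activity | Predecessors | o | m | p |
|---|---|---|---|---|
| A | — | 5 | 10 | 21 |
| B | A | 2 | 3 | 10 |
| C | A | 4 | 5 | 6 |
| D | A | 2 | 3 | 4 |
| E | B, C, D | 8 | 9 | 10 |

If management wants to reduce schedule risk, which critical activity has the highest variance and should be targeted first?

te_A = (5 + 4·10 + 21)/6 = 66/6 = 11; σ²_A = ((21−5)/6)² = 7.111
te_B = (2 + 4·3 + 10)/6 = 24/6 = 4; σ²_B = ((10−2)/6)² = 1.778
te_C = (4 + 4·5 + 6)/6 = 30/6 = 5; σ²_C = ((6−4)/6)² = 0.111
te_D = (2 + 4·3 + 4)/6 = 18/6 = 3; σ²_D = ((4−2)/6)² = 0.111
te_E = (8 + 4·9 + 10)/6 = 54/6 = 9; σ²_E = ((10−8)/6)² = 0.111

Forward pass:
ES_A = 0; EF_A = 11
ES_B = 11; EF_B = 11+4 = 15
ES_C = 11; EF_C = 11+5 = 16
ES_D = 11; EF_D = 11+3 = 14
ES_E = max(EF_B=15, EF_C=16, EF_D=14) = 16; EF_E = 16+9 = 25
Expected project duration μ = 25 weeks. Critical path: A → C → E.

Variances on critical path: σ²_A=7.111, σ²_C=0.111, σ²_E=0.111.
Largest is σ²_A = 7.111.

A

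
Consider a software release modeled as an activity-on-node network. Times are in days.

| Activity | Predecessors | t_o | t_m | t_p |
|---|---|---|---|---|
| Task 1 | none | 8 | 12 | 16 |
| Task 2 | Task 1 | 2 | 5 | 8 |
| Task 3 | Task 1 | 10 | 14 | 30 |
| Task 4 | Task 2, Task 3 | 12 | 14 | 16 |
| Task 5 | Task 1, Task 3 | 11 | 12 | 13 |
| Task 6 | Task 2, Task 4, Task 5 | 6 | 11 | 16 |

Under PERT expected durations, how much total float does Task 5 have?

te_Task 1 = (8 + 4·12 + 16)/6 = 72/6 = 12
te_Task 2 = (2 + 4·5 + 8)/6 = 30/6 = 5
te_Task 3 = (10 + 4·14 + 30)/6 = 96/6 = 16
te_Task 4 = (12 + 4·14 + 16)/6 = 84/6 = 14
te_Task 5 = (11 + 4·12 + 13)/6 = 72/6 = 12
te_Task 6 = (6 + 4·11 + 16)/6 = 66/6 = 11

Forward pass:
ES_Task 1 = 0; EF_Task 1 = 12
ES_Task 2 = 12; EF_Task 2 = 12+5 = 17
ES_Task 3 = 12; EF_Task 3 = 12+16 = 28
ES_Task 4 = max(EF_Task 2=17, EF_Task 3=28) = 28; EF_Task 4 = 28+14 = 42
ES_Task 5 = max(EF_Task 1=12, EF_Task 3=28) = 28; EF_Task 5 = 28+12 = 40
ES_Task 6 = max(EF_Task 2=17, EF_Task 4=42, EF_Task 5=40) = 42; EF_Task 6 = 42+11 = 53
Expected project duration μ = 53 days. Critical path: Task 1 → Task 3 → Task 4 → Task 6.

Backward pass:
LF_Task 6 = 53; LS_Task 6 = 53−11 = 42
LF_Task 5 = LS_Task 6 = 42; LS_Task 5 = 42−12 = 30
LF_Task 4 = LS_Task 6 = 42; LS_Task 4 = 42−14 = 28
LF_Task 3 = min(LS_Task 4=28, LS_Task 5=30) = 28; LS_Task 3 = 28−16 = 12
LF_Task 2 = min(LS_Task 4=28, LS_Task 6=42) = 28; LS_Task 2 = 28−5 = 23
LF_Task 1 = min(LS_Task 2=23, LS_Task 3=12, LS_Task 5=30) = 12; LS_Task 1 = 12−12 = 0
Slack_Task 5 = LS_Task 5 − ES_Task 5 = 30 − 28 = 2

2 days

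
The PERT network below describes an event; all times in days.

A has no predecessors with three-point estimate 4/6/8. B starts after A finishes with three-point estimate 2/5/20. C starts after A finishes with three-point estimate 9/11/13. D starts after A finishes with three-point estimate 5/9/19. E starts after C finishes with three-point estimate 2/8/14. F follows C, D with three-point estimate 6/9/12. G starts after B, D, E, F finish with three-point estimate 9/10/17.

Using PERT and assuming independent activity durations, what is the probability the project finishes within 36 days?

te_A = (4 + 4·6 + 8)/6 = 36/6 = 6; σ²_A = ((8−4)/6)² = 0.444
te_B = (2 + 4·5 + 20)/6 = 42/6 = 7; σ²_B = ((20−2)/6)² = 9.000
te_C = (9 + 4·11 + 13)/6 = 66/6 = 11; σ²_C = ((13−9)/6)² = 0.444
te_D = (5 + 4·9 + 19)/6 = 60/6 = 10; σ²_D = ((19−5)/6)² = 5.444
te_E = (2 + 4·8 + 14)/6 = 48/6 = 8; σ²_E = ((14−2)/6)² = 4.000
te_F = (6 + 4·9 + 12)/6 = 54/6 = 9; σ²_F = ((12−6)/6)² = 1.000
te_G = (9 + 4·10 + 17)/6 = 66/6 = 11; σ²_G = ((17−9)/6)² = 1.778

Forward pass:
ES_A = 0; EF_A = 6
ES_B = 6; EF_B = 6+7 = 13
ES_C = 6; EF_C = 6+11 = 17
ES_D = 6; EF_D = 6+10 = 16
ES_E = 17; EF_E = 17+8 = 25
ES_F = max(EF_C=17, EF_D=16) = 17; EF_F = 17+9 = 26
ES_G = max(EF_B=13, EF_D=16, EF_E=25, EF_F=26) = 26; EF_G = 26+11 = 37
Expected project duration μ = 37 days. Critical path: A → C → F → G.

Variance along critical path = 0.444 + 0.444 + 1.000 + 1.778 = 3.667; σ = √3.667 = 1.915 days.
Z = (36 − 37) / 1.915 = -0.522
P(T ≤ 36) = Φ(-0.522) ≈ 0.301

0.301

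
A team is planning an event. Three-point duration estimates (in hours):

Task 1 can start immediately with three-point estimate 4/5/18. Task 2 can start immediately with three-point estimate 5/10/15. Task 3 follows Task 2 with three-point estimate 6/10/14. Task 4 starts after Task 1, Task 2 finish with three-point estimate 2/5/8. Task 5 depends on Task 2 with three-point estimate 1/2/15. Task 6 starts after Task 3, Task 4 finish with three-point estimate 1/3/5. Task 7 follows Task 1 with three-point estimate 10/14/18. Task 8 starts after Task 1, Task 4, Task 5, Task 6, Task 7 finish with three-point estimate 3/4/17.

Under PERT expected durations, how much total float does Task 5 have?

9 hours

te_Task 1 = (4 + 4·5 + 18)/6 = 42/6 = 7
te_Task 2 = (5 + 4·10 + 15)/6 = 60/6 = 10
te_Task 3 = (6 + 4·10 + 14)/6 = 60/6 = 10
te_Task 4 = (2 + 4·5 + 8)/6 = 30/6 = 5
te_Task 5 = (1 + 4·2 + 15)/6 = 24/6 = 4
te_Task 6 = (1 + 4·3 + 5)/6 = 18/6 = 3
te_Task 7 = (10 + 4·14 + 18)/6 = 84/6 = 14
te_Task 8 = (3 + 4·4 + 17)/6 = 36/6 = 6

Forward pass:
ES_Task 1 = 0; EF_Task 1 = 7
ES_Task 2 = 0; EF_Task 2 = 10
ES_Task 3 = 10; EF_Task 3 = 10+10 = 20
ES_Task 4 = max(EF_Task 1=7, EF_Task 2=10) = 10; EF_Task 4 = 10+5 = 15
ES_Task 5 = 10; EF_Task 5 = 10+4 = 14
ES_Task 6 = max(EF_Task 3=20, EF_Task 4=15) = 20; EF_Task 6 = 20+3 = 23
ES_Task 7 = 7; EF_Task 7 = 7+14 = 21
ES_Task 8 = max(EF_Task 1=7, EF_Task 4=15, EF_Task 5=14, EF_Task 6=23, EF_Task 7=21) = 23; EF_Task 8 = 23+6 = 29
Expected project duration μ = 29 hours. Critical path: Task 2 → Task 3 → Task 6 → Task 8.

Backward pass:
LF_Task 8 = 29; LS_Task 8 = 29−6 = 23
LF_Task 7 = LS_Task 8 = 23; LS_Task 7 = 23−14 = 9
LF_Task 6 = LS_Task 8 = 23; LS_Task 6 = 23−3 = 20
LF_Task 5 = LS_Task 8 = 23; LS_Task 5 = 23−4 = 19
LF_Task 4 = min(LS_Task 6=20, LS_Task 8=23) = 20; LS_Task 4 = 20−5 = 15
LF_Task 3 = LS_Task 6 = 20; LS_Task 3 = 20−10 = 10
LF_Task 2 = min(LS_Task 3=10, LS_Task 4=15, LS_Task 5=19) = 10; LS_Task 2 = 10−10 = 0
LF_Task 1 = min(LS_Task 4=15, LS_Task 7=9, LS_Task 8=23) = 9; LS_Task 1 = 9−7 = 2
Slack_Task 5 = LS_Task 5 − ES_Task 5 = 19 − 10 = 9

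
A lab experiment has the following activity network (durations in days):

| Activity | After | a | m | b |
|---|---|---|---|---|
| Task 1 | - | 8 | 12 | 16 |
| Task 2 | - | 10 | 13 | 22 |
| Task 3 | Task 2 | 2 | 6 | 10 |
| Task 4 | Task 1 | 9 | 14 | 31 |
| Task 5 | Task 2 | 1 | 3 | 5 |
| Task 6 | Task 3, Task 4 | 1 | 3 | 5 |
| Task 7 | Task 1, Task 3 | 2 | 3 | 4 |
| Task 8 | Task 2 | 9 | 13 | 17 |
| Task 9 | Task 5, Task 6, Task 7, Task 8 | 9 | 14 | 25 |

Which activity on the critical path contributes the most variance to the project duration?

te_Task 1 = (8 + 4·12 + 16)/6 = 72/6 = 12; σ²_Task 1 = ((16−8)/6)² = 1.778
te_Task 2 = (10 + 4·13 + 22)/6 = 84/6 = 14; σ²_Task 2 = ((22−10)/6)² = 4.000
te_Task 3 = (2 + 4·6 + 10)/6 = 36/6 = 6; σ²_Task 3 = ((10−2)/6)² = 1.778
te_Task 4 = (9 + 4·14 + 31)/6 = 96/6 = 16; σ²_Task 4 = ((31−9)/6)² = 13.444
te_Task 5 = (1 + 4·3 + 5)/6 = 18/6 = 3; σ²_Task 5 = ((5−1)/6)² = 0.444
te_Task 6 = (1 + 4·3 + 5)/6 = 18/6 = 3; σ²_Task 6 = ((5−1)/6)² = 0.444
te_Task 7 = (2 + 4·3 + 4)/6 = 18/6 = 3; σ²_Task 7 = ((4−2)/6)² = 0.111
te_Task 8 = (9 + 4·13 + 17)/6 = 78/6 = 13; σ²_Task 8 = ((17−9)/6)² = 1.778
te_Task 9 = (9 + 4·14 + 25)/6 = 90/6 = 15; σ²_Task 9 = ((25−9)/6)² = 7.111

Forward pass:
ES_Task 1 = 0; EF_Task 1 = 12
ES_Task 2 = 0; EF_Task 2 = 14
ES_Task 3 = 14; EF_Task 3 = 14+6 = 20
ES_Task 4 = 12; EF_Task 4 = 12+16 = 28
ES_Task 5 = 14; EF_Task 5 = 14+3 = 17
ES_Task 6 = max(EF_Task 3=20, EF_Task 4=28) = 28; EF_Task 6 = 28+3 = 31
ES_Task 7 = max(EF_Task 1=12, EF_Task 3=20) = 20; EF_Task 7 = 20+3 = 23
ES_Task 8 = 14; EF_Task 8 = 14+13 = 27
ES_Task 9 = max(EF_Task 5=17, EF_Task 6=31, EF_Task 7=23, EF_Task 8=27) = 31; EF_Task 9 = 31+15 = 46
Expected project duration μ = 46 days. Critical path: Task 1 → Task 4 → Task 6 → Task 9.

Variances on critical path: σ²_Task 1=1.778, σ²_Task 4=13.444, σ²_Task 6=0.444, σ²_Task 9=7.111.
Largest is σ²_Task 4 = 13.444.

Task 4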